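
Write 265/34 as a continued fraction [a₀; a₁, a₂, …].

Run the Euclidean algorithm, recording each quotient:
265 ÷ 34 → quotient 7, remainder 27
34 ÷ 27 → quotient 1, remainder 7
27 ÷ 7 → quotient 3, remainder 6
7 ÷ 6 → quotient 1, remainder 1
6 ÷ 1 → quotient 6, remainder 0

[7; 1, 3, 1, 6]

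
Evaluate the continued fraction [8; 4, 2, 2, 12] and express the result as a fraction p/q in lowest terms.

2246/273

Use the convergent recurrence hₖ = aₖ·hₖ₋₁ + hₖ₋₂ (and likewise for the denominators kₖ):
a_0 = 8: 8/1
a_1 = 4: 33/4
a_2 = 2: 74/9
a_3 = 2: 181/22
a_4 = 12: 2246/273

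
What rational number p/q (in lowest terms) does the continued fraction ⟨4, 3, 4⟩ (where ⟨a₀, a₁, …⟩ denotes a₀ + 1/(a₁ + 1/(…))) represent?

56/13

Use the convergent recurrence hₖ = aₖ·hₖ₋₁ + hₖ₋₂ (and likewise for the denominators kₖ):
a_0 = 4: 4/1
a_1 = 3: 13/3
a_2 = 4: 56/13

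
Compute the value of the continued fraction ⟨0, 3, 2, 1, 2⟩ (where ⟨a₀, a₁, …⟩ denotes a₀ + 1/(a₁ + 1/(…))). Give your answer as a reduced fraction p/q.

Start with 2.
1 + 1/(2/1) = 1 + 1/2 = 3/2
2 + 1/(3/2) = 2 + 2/3 = 8/3
3 + 1/(8/3) = 3 + 3/8 = 27/8
0 + 1/(27/8) = 0 + 8/27 = 8/27

8/27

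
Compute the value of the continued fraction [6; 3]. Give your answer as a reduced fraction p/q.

Start with 3.
6 + 1/(3/1) = 6 + 1/3 = 19/3

19/3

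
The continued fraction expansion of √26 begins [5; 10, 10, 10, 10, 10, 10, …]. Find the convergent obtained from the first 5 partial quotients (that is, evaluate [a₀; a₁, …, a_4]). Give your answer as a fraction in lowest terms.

a_0 = 5: 5/1
a_1 = 10: 51/10
a_2 = 10: 515/101
a_3 = 10: 5201/1020
a_4 = 10: 52525/10301

52525/10301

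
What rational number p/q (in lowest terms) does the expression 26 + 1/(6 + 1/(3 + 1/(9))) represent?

Start with 9.
3 + 1/(9/1) = 3 + 1/9 = 28/9
6 + 1/(28/9) = 6 + 9/28 = 177/28
26 + 1/(177/28) = 26 + 28/177 = 4630/177

4630/177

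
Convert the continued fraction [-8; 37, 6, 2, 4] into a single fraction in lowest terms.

-17182/2155

Start with 4.
2 + 1/(4/1) = 2 + 1/4 = 9/4
6 + 1/(9/4) = 6 + 4/9 = 58/9
37 + 1/(58/9) = 37 + 9/58 = 2155/58
-8 + 1/(2155/58) = -8 + 58/2155 = -17182/2155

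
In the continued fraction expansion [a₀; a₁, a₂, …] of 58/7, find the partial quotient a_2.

2

Run the Euclidean algorithm, recording each quotient:
58 = 8·7 + 2, so a_0 = 8
7 = 3·2 + 1, so a_1 = 3
2 = 2·1 + 0, so a_2 = 2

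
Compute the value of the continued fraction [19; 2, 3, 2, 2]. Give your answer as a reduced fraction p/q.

758/39

Start with 2.
2 + 1/(2/1) = 2 + 1/2 = 5/2
3 + 1/(5/2) = 3 + 2/5 = 17/5
2 + 1/(17/5) = 2 + 5/17 = 39/17
19 + 1/(39/17) = 19 + 17/39 = 758/39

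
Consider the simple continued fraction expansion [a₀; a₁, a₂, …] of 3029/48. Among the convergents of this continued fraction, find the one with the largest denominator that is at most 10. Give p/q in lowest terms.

631/10

List convergents until the denominator exceeds the bound:
a_0 = 63: 63/1  (≤ bound)
a_1 = 9: 568/9  (≤ bound)
a_2 = 1: 631/10  (≤ bound)
a_3 = 1: 1199/19  (> 10, stop)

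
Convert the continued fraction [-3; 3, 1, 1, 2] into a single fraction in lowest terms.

-49/18

Starting at the tail and folding back:
Start with 2.
1 + 1/(2/1) = 1 + 1/2 = 3/2
1 + 1/(3/2) = 1 + 2/3 = 5/3
3 + 1/(5/3) = 3 + 3/5 = 18/5
-3 + 1/(18/5) = -3 + 5/18 = -49/18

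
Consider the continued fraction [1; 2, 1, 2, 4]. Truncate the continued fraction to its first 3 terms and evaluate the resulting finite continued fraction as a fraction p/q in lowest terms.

4/3

a_0 = 1: 1/1
a_1 = 2: 3/2
a_2 = 1: 4/3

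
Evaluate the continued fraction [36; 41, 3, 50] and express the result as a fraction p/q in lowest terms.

a_0 = 36: 36/1
a_1 = 41: 1477/41
a_2 = 3: 4467/124
a_3 = 50: 224827/6241

224827/6241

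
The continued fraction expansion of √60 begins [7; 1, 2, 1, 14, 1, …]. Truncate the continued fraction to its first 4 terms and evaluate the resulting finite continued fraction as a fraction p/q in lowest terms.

Start with 1.
2 + 1/(1/1) = 2 + 1/1 = 3/1
1 + 1/(3/1) = 1 + 1/3 = 4/3
7 + 1/(4/3) = 7 + 3/4 = 31/4

31/4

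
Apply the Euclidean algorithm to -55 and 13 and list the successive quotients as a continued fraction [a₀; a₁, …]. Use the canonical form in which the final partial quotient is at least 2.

-55 ÷ 13 → quotient -5, remainder 10
13 ÷ 10 → quotient 1, remainder 3
10 ÷ 3 → quotient 3, remainder 1
3 ÷ 1 → quotient 3, remainder 0

[-5; 1, 3, 3]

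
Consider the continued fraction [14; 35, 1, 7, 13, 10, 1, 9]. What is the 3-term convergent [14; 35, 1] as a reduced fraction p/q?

505/36

Start with 1.
35 + 1/(1/1) = 35 + 1/1 = 36/1
14 + 1/(36/1) = 14 + 1/36 = 505/36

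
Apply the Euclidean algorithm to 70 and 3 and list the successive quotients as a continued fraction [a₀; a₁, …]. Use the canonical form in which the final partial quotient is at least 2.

[23; 3]

Apply division with remainder until the remainder is 0:
⌊70/3⌋ = 23, remainder 1
⌊3/1⌋ = 3, remainder 0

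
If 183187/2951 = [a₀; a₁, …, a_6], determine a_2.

8

Repeatedly divide and take the remainder:
183187 = 62·2951 + 225, so a_0 = 62
2951 = 13·225 + 26, so a_1 = 13
225 = 8·26 + 17, so a_2 = 8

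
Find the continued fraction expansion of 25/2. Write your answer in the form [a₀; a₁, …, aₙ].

[12; 2]

Run the Euclidean algorithm, recording each quotient:
25 = 12·2 + 1, so a_0 = 12
2 = 2·1 + 0, so a_1 = 2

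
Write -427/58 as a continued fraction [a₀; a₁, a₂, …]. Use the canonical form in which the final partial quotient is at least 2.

⌊-427/58⌋ = -8, remainder 37
⌊58/37⌋ = 1, remainder 21
⌊37/21⌋ = 1, remainder 16
⌊21/16⌋ = 1, remainder 5
⌊16/5⌋ = 3, remainder 1
⌊5/1⌋ = 5, remainder 0

[-8; 1, 1, 1, 3, 5]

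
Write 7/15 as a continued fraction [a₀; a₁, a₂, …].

Run the Euclidean algorithm, recording each quotient:
7 = 0·15 + 7, so a_0 = 0
15 = 2·7 + 1, so a_1 = 2
7 = 7·1 + 0, so a_2 = 7

[0; 2, 7]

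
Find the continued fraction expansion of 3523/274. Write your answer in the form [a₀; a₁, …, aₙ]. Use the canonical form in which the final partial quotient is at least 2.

3523 ÷ 274 → quotient 12, remainder 235
274 ÷ 235 → quotient 1, remainder 39
235 ÷ 39 → quotient 6, remainder 1
39 ÷ 1 → quotient 39, remainder 0

[12; 1, 6, 39]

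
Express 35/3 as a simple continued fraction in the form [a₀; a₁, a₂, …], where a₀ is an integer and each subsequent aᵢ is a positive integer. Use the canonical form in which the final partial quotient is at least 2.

[11; 1, 2]

35 = 11·3 + 2, so a_0 = 11
3 = 1·2 + 1, so a_1 = 1
2 = 2·1 + 0, so a_2 = 2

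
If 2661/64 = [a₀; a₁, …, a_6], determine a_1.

Apply division with remainder until the remainder is 0:
2661 ÷ 64 → quotient 41, remainder 37
64 ÷ 37 → quotient 1, remainder 27

1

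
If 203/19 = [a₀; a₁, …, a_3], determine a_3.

203 ÷ 19 → quotient 10, remainder 13
19 ÷ 13 → quotient 1, remainder 6
13 ÷ 6 → quotient 2, remainder 1
6 ÷ 1 → quotient 6, remainder 0

6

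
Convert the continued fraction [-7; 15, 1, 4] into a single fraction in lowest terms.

-548/79

Start with 4.
1 + 1/(4/1) = 1 + 1/4 = 5/4
15 + 1/(5/4) = 15 + 4/5 = 79/5
-7 + 1/(79/5) = -7 + 5/79 = -548/79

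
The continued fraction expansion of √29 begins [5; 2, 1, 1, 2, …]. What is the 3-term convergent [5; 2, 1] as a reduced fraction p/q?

a_0 = 5: 5/1
a_1 = 2: 11/2
a_2 = 1: 16/3

16/3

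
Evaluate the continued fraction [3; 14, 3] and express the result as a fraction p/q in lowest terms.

132/43

Start with 3.
14 + 1/(3/1) = 14 + 1/3 = 43/3
3 + 1/(43/3) = 3 + 3/43 = 132/43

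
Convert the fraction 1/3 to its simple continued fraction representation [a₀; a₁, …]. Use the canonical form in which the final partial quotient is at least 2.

Repeatedly divide and take the remainder:
1 ÷ 3 → quotient 0, remainder 1
3 ÷ 1 → quotient 3, remainder 0

[0; 3]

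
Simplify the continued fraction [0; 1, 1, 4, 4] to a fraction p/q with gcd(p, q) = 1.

21/38

Compute successive convergents:
a_0 = 0: 0/1
a_1 = 1: 1/1
a_2 = 1: 1/2
a_3 = 4: 5/9
a_4 = 4: 21/38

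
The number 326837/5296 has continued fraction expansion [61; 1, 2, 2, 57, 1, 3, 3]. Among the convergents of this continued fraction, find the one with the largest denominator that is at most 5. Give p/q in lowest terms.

a_0 = 61: 61/1  (≤ bound)
a_1 = 1: 62/1  (≤ bound)
a_2 = 2: 185/3  (≤ bound)
a_3 = 2: 432/7  (> 5, stop)

185/3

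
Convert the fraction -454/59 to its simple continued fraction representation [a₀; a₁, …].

Run the Euclidean algorithm, recording each quotient:
⌊-454/59⌋ = -8, remainder 18
⌊59/18⌋ = 3, remainder 5
⌊18/5⌋ = 3, remainder 3
⌊5/3⌋ = 1, remainder 2
⌊3/2⌋ = 1, remainder 1
⌊2/1⌋ = 2, remainder 0

[-8; 3, 3, 1, 1, 2]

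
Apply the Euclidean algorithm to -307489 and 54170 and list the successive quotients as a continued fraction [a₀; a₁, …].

⌊-307489/54170⌋ = -6, remainder 17531
⌊54170/17531⌋ = 3, remainder 1577
⌊17531/1577⌋ = 11, remainder 184
⌊1577/184⌋ = 8, remainder 105
⌊184/105⌋ = 1, remainder 79
⌊105/79⌋ = 1, remainder 26
⌊79/26⌋ = 3, remainder 1
⌊26/1⌋ = 26, remainder 0

[-6; 3, 11, 8, 1, 1, 3, 26]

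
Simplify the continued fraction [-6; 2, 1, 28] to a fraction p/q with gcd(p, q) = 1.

-487/86

a_0 = -6: -6/1
a_1 = 2: -11/2
a_2 = 1: -17/3
a_3 = 28: -487/86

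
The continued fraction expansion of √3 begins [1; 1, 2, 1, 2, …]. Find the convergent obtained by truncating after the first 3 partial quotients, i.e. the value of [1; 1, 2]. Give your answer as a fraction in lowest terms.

5/3

Start with 2.
1 + 1/(2/1) = 1 + 1/2 = 3/2
1 + 1/(3/2) = 1 + 2/3 = 5/3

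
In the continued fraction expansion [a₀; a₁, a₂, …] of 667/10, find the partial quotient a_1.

667 = 66·10 + 7, so a_0 = 66
10 = 1·7 + 3, so a_1 = 1

1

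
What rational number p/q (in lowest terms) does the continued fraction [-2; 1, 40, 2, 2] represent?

a_0 = -2: -2/1
a_1 = 1: -1/1
a_2 = 40: -42/41
a_3 = 2: -85/83
a_4 = 2: -212/207

-212/207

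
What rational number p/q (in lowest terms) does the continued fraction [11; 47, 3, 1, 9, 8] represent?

Work from the innermost term outward:
Start with 8.
9 + 1/(8/1) = 9 + 1/8 = 73/8
1 + 1/(73/8) = 1 + 8/73 = 81/73
3 + 1/(81/73) = 3 + 73/81 = 316/81
47 + 1/(316/81) = 47 + 81/316 = 14933/316
11 + 1/(14933/316) = 11 + 316/14933 = 164579/14933

164579/14933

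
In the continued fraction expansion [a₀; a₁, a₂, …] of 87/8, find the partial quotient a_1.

Run the Euclidean algorithm, recording each quotient:
87 ÷ 8 → quotient 10, remainder 7
8 ÷ 7 → quotient 1, remainder 1

1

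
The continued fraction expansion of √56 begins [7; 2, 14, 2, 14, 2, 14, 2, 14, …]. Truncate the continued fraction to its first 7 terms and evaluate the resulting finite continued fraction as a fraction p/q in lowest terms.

Collapse the nested fraction from the inside out:
Start with 14.
2 + 1/(14/1) = 2 + 1/14 = 29/14
14 + 1/(29/14) = 14 + 14/29 = 420/29
2 + 1/(420/29) = 2 + 29/420 = 869/420
14 + 1/(869/420) = 14 + 420/869 = 12586/869
2 + 1/(12586/869) = 2 + 869/12586 = 26041/12586
7 + 1/(26041/12586) = 7 + 12586/26041 = 194873/26041

194873/26041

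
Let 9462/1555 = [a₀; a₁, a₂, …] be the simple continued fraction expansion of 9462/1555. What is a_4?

9462 = 6·1555 + 132, so a_0 = 6
1555 = 11·132 + 103, so a_1 = 11
132 = 1·103 + 29, so a_2 = 1
103 = 3·29 + 16, so a_3 = 3
29 = 1·16 + 13, so a_4 = 1

1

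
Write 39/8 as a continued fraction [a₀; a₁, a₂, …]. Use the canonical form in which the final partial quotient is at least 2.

[4; 1, 7]

39 = 4·8 + 7, so a_0 = 4
8 = 1·7 + 1, so a_1 = 1
7 = 7·1 + 0, so a_2 = 7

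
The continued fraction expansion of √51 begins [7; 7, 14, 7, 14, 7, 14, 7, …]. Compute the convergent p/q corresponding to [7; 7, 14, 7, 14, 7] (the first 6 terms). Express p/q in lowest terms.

Starting at the tail and folding back:
Start with 7.
14 + 1/(7/1) = 14 + 1/7 = 99/7
7 + 1/(99/7) = 7 + 7/99 = 700/99
14 + 1/(700/99) = 14 + 99/700 = 9899/700
7 + 1/(9899/700) = 7 + 700/9899 = 69993/9899
7 + 1/(69993/9899) = 7 + 9899/69993 = 499850/69993

499850/69993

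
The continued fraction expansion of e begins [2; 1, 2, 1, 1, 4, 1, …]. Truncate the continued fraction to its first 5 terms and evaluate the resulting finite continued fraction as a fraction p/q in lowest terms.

Work from the innermost term outward:
Start with 1.
1 + 1/(1/1) = 1 + 1/1 = 2/1
2 + 1/(2/1) = 2 + 1/2 = 5/2
1 + 1/(5/2) = 1 + 2/5 = 7/5
2 + 1/(7/5) = 2 + 5/7 = 19/7

19/7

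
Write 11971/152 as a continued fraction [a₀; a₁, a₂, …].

[78; 1, 3, 9, 4]

11971 = 78·152 + 115, so a_0 = 78
152 = 1·115 + 37, so a_1 = 1
115 = 3·37 + 4, so a_2 = 3
37 = 9·4 + 1, so a_3 = 9
4 = 4·1 + 0, so a_4 = 4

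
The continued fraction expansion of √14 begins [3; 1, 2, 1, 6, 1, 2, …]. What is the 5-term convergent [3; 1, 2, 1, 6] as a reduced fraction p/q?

101/27

Compute successive convergents:
a_0 = 3: 3/1
a_1 = 1: 4/1
a_2 = 2: 11/3
a_3 = 1: 15/4
a_4 = 6: 101/27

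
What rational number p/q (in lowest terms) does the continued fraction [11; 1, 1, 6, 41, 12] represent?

74226/6433

a_0 = 11: 11/1
a_1 = 1: 12/1
a_2 = 1: 23/2
a_3 = 6: 150/13
a_4 = 41: 6173/535
a_5 = 12: 74226/6433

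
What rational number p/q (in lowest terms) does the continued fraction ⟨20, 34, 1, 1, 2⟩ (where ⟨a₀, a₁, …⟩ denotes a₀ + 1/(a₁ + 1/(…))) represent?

a_0 = 20: 20/1
a_1 = 34: 681/34
a_2 = 1: 701/35
a_3 = 1: 1382/69
a_4 = 2: 3465/173

3465/173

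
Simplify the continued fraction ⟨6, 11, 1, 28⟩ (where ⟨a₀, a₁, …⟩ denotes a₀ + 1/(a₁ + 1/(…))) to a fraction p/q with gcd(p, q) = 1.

Start with 28.
1 + 1/(28/1) = 1 + 1/28 = 29/28
11 + 1/(29/28) = 11 + 28/29 = 347/29
6 + 1/(347/29) = 6 + 29/347 = 2111/347

2111/347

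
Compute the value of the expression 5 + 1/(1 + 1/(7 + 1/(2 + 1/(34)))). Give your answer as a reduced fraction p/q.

3447/586

Collapse the nested fraction from the inside out:
Start with 34.
2 + 1/(34/1) = 2 + 1/34 = 69/34
7 + 1/(69/34) = 7 + 34/69 = 517/69
1 + 1/(517/69) = 1 + 69/517 = 586/517
5 + 1/(586/517) = 5 + 517/586 = 3447/586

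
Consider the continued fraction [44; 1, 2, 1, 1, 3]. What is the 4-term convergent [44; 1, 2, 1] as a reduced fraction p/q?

a_0 = 44: 44/1
a_1 = 1: 45/1
a_2 = 2: 134/3
a_3 = 1: 179/4

179/4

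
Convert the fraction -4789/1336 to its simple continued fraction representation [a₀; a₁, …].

[-4; 2, 2, 2, 5, 6, 1, 2]

-4789 = -4·1336 + 555, so a_0 = -4
1336 = 2·555 + 226, so a_1 = 2
555 = 2·226 + 103, so a_2 = 2
226 = 2·103 + 20, so a_3 = 2
103 = 5·20 + 3, so a_4 = 5
20 = 6·3 + 2, so a_5 = 6
3 = 1·2 + 1, so a_6 = 1
2 = 2·1 + 0, so a_7 = 2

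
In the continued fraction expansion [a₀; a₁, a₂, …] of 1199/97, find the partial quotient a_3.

1199 ÷ 97 → quotient 12, remainder 35
97 ÷ 35 → quotient 2, remainder 27
35 ÷ 27 → quotient 1, remainder 8
27 ÷ 8 → quotient 3, remainder 3

3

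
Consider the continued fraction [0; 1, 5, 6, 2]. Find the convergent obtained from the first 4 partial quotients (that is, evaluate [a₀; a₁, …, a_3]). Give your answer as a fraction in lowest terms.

31/37

Start with 6.
5 + 1/(6/1) = 5 + 1/6 = 31/6
1 + 1/(31/6) = 1 + 6/31 = 37/31
0 + 1/(37/31) = 0 + 31/37 = 31/37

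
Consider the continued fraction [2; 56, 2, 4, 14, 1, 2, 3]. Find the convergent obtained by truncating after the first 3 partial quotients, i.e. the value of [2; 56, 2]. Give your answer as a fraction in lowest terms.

228/113

Collapse the nested fraction from the inside out:
Start with 2.
56 + 1/(2/1) = 56 + 1/2 = 113/2
2 + 1/(113/2) = 2 + 2/113 = 228/113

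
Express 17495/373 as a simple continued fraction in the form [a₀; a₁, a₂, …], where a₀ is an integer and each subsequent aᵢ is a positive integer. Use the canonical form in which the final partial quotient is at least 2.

⌊17495/373⌋ = 46, remainder 337
⌊373/337⌋ = 1, remainder 36
⌊337/36⌋ = 9, remainder 13
⌊36/13⌋ = 2, remainder 10
⌊13/10⌋ = 1, remainder 3
⌊10/3⌋ = 3, remainder 1
⌊3/1⌋ = 3, remainder 0

[46; 1, 9, 2, 1, 3, 3]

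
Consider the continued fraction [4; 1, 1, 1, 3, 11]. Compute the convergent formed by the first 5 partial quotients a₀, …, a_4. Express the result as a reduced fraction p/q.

51/11

a_0 = 4: 4/1
a_1 = 1: 5/1
a_2 = 1: 9/2
a_3 = 1: 14/3
a_4 = 3: 51/11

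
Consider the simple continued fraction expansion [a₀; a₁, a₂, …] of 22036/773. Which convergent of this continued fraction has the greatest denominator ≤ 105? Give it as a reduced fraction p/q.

2024/71

List convergents until the denominator exceeds the bound:
a_0 = 28: 28/1  (≤ bound)
a_1 = 1: 29/1  (≤ bound)
a_2 = 1: 57/2  (≤ bound)
a_3 = 34: 1967/69  (≤ bound)
a_4 = 1: 2024/71  (≤ bound)
a_5 = 1: 3991/140  (> 105, stop)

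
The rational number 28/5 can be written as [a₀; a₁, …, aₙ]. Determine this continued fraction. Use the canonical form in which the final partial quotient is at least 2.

[5; 1, 1, 2]

⌊28/5⌋ = 5, remainder 3
⌊5/3⌋ = 1, remainder 2
⌊3/2⌋ = 1, remainder 1
⌊2/1⌋ = 2, remainder 0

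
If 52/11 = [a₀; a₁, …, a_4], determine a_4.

52 = 4·11 + 8, so a_0 = 4
11 = 1·8 + 3, so a_1 = 1
8 = 2·3 + 2, so a_2 = 2
3 = 1·2 + 1, so a_3 = 1
2 = 2·1 + 0, so a_4 = 2

2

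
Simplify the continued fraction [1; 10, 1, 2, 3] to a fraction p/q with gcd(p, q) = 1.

117/107

a_0 = 1: 1/1
a_1 = 10: 11/10
a_2 = 1: 12/11
a_3 = 2: 35/32
a_4 = 3: 117/107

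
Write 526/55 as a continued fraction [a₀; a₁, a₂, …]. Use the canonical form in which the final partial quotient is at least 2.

⌊526/55⌋ = 9, remainder 31
⌊55/31⌋ = 1, remainder 24
⌊31/24⌋ = 1, remainder 7
⌊24/7⌋ = 3, remainder 3
⌊7/3⌋ = 2, remainder 1
⌊3/1⌋ = 3, remainder 0

[9; 1, 1, 3, 2, 3]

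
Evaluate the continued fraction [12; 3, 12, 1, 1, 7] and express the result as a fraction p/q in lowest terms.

Start with 7.
1 + 1/(7/1) = 1 + 1/7 = 8/7
1 + 1/(8/7) = 1 + 7/8 = 15/8
12 + 1/(15/8) = 12 + 8/15 = 188/15
3 + 1/(188/15) = 3 + 15/188 = 579/188
12 + 1/(579/188) = 12 + 188/579 = 7136/579

7136/579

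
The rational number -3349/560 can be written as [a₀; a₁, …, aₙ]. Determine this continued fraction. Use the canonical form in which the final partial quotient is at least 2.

[-6; 50, 1, 10]

Run the Euclidean algorithm, recording each quotient:
-3349 = -6·560 + 11, so a_0 = -6
560 = 50·11 + 10, so a_1 = 50
11 = 1·10 + 1, so a_2 = 1
10 = 10·1 + 0, so a_3 = 10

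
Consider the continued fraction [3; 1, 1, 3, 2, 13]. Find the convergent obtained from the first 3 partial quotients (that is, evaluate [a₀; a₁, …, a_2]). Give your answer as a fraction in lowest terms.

7/2

Start with 1.
1 + 1/(1/1) = 1 + 1/1 = 2/1
3 + 1/(2/1) = 3 + 1/2 = 7/2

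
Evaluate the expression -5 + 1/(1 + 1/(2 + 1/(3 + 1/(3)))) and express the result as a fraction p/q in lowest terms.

-142/33

Start with 3.
3 + 1/(3/1) = 3 + 1/3 = 10/3
2 + 1/(10/3) = 2 + 3/10 = 23/10
1 + 1/(23/10) = 1 + 10/23 = 33/23
-5 + 1/(33/23) = -5 + 23/33 = -142/33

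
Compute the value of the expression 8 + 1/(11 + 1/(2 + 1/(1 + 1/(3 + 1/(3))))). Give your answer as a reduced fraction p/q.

3308/409

Start with 3.
3 + 1/(3/1) = 3 + 1/3 = 10/3
1 + 1/(10/3) = 1 + 3/10 = 13/10
2 + 1/(13/10) = 2 + 10/13 = 36/13
11 + 1/(36/13) = 11 + 13/36 = 409/36
8 + 1/(409/36) = 8 + 36/409 = 3308/409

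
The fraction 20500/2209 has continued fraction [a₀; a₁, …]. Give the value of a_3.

1

⌊20500/2209⌋ = 9, remainder 619
⌊2209/619⌋ = 3, remainder 352
⌊619/352⌋ = 1, remainder 267
⌊352/267⌋ = 1, remainder 85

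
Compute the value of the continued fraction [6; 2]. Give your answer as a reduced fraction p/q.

13/2

Start with 2.
6 + 1/(2/1) = 6 + 1/2 = 13/2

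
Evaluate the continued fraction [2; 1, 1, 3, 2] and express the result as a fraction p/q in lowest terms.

41/16

Start with 2.
3 + 1/(2/1) = 3 + 1/2 = 7/2
1 + 1/(7/2) = 1 + 2/7 = 9/7
1 + 1/(9/7) = 1 + 7/9 = 16/9
2 + 1/(16/9) = 2 + 9/16 = 41/16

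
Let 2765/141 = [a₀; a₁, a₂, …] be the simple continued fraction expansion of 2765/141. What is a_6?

2765 = 19·141 + 86, so a_0 = 19
141 = 1·86 + 55, so a_1 = 1
86 = 1·55 + 31, so a_2 = 1
55 = 1·31 + 24, so a_3 = 1
31 = 1·24 + 7, so a_4 = 1
24 = 3·7 + 3, so a_5 = 3
7 = 2·3 + 1, so a_6 = 2

2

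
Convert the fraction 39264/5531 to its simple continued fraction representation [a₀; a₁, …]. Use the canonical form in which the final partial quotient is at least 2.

Apply division with remainder until the remainder is 0:
39264 ÷ 5531 → quotient 7, remainder 547
5531 ÷ 547 → quotient 10, remainder 61
547 ÷ 61 → quotient 8, remainder 59
61 ÷ 59 → quotient 1, remainder 2
59 ÷ 2 → quotient 29, remainder 1
2 ÷ 1 → quotient 2, remainder 0

[7; 10, 8, 1, 29, 2]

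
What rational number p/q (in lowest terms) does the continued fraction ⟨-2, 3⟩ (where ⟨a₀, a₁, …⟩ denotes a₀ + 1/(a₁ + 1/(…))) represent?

a_0 = -2: -2/1
a_1 = 3: -5/3

-5/3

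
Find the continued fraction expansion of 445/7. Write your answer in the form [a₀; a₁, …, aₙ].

[63; 1, 1, 3]

⌊445/7⌋ = 63, remainder 4
⌊7/4⌋ = 1, remainder 3
⌊4/3⌋ = 1, remainder 1
⌊3/1⌋ = 3, remainder 0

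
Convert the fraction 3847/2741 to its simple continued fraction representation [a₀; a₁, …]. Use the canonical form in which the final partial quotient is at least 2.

[1; 2, 2, 11, 48]

Apply division with remainder until the remainder is 0:
3847 ÷ 2741 → quotient 1, remainder 1106
2741 ÷ 1106 → quotient 2, remainder 529
1106 ÷ 529 → quotient 2, remainder 48
529 ÷ 48 → quotient 11, remainder 1
48 ÷ 1 → quotient 48, remainder 0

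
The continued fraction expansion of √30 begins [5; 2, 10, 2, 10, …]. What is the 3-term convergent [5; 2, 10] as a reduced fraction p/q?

a_0 = 5: 5/1
a_1 = 2: 11/2
a_2 = 10: 115/21

115/21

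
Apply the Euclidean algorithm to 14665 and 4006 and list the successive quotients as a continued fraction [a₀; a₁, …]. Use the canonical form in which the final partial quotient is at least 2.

Repeatedly divide and take the remainder:
14665 = 3·4006 + 2647, so a_0 = 3
4006 = 1·2647 + 1359, so a_1 = 1
2647 = 1·1359 + 1288, so a_2 = 1
1359 = 1·1288 + 71, so a_3 = 1
1288 = 18·71 + 10, so a_4 = 18
71 = 7·10 + 1, so a_5 = 7
10 = 10·1 + 0, so a_6 = 10

[3; 1, 1, 1, 18, 7, 10]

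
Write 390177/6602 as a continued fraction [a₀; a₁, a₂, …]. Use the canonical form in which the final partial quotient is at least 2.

390177 ÷ 6602 → quotient 59, remainder 659
6602 ÷ 659 → quotient 10, remainder 12
659 ÷ 12 → quotient 54, remainder 11
12 ÷ 11 → quotient 1, remainder 1
11 ÷ 1 → quotient 11, remainder 0

[59; 10, 54, 1, 11]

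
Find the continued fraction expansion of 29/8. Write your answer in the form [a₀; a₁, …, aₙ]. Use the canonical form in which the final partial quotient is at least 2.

[3; 1, 1, 1, 2]

Apply division with remainder until the remainder is 0:
⌊29/8⌋ = 3, remainder 5
⌊8/5⌋ = 1, remainder 3
⌊5/3⌋ = 1, remainder 2
⌊3/2⌋ = 1, remainder 1
⌊2/1⌋ = 2, remainder 0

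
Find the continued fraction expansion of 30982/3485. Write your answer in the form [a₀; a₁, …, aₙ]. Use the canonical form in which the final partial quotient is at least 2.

[8; 1, 8, 10, 12, 1, 2]

Repeatedly divide and take the remainder:
⌊30982/3485⌋ = 8, remainder 3102
⌊3485/3102⌋ = 1, remainder 383
⌊3102/383⌋ = 8, remainder 38
⌊383/38⌋ = 10, remainder 3
⌊38/3⌋ = 12, remainder 2
⌊3/2⌋ = 1, remainder 1
⌊2/1⌋ = 2, remainder 0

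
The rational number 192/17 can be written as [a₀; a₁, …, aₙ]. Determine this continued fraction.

[11; 3, 2, 2]

Apply division with remainder until the remainder is 0:
192 ÷ 17 → quotient 11, remainder 5
17 ÷ 5 → quotient 3, remainder 2
5 ÷ 2 → quotient 2, remainder 1
2 ÷ 1 → quotient 2, remainder 0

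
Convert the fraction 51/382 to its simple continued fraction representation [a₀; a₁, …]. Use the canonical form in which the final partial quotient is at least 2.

[0; 7, 2, 25]

51 = 0·382 + 51, so a_0 = 0
382 = 7·51 + 25, so a_1 = 7
51 = 2·25 + 1, so a_2 = 2
25 = 25·1 + 0, so a_3 = 25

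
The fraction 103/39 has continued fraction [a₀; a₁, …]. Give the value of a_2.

1

103 = 2·39 + 25, so a_0 = 2
39 = 1·25 + 14, so a_1 = 1
25 = 1·14 + 11, so a_2 = 1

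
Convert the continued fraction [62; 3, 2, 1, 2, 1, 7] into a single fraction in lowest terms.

Compute successive convergents:
a_0 = 62: 62/1
a_1 = 3: 187/3
a_2 = 2: 436/7
a_3 = 1: 623/10
a_4 = 2: 1682/27
a_5 = 1: 2305/37
a_6 = 7: 17817/286

17817/286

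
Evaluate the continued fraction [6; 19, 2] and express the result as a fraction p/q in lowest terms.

236/39

Start with 2.
19 + 1/(2/1) = 19 + 1/2 = 39/2
6 + 1/(39/2) = 6 + 2/39 = 236/39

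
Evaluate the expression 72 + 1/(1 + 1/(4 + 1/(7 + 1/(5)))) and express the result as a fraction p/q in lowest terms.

a_0 = 72: 72/1
a_1 = 1: 73/1
a_2 = 4: 364/5
a_3 = 7: 2621/36
a_4 = 5: 13469/185

13469/185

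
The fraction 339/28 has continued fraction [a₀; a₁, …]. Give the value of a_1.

339 ÷ 28 → quotient 12, remainder 3
28 ÷ 3 → quotient 9, remainder 1

9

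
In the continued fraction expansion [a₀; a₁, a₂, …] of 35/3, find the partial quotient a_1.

35 ÷ 3 → quotient 11, remainder 2
3 ÷ 2 → quotient 1, remainder 1

1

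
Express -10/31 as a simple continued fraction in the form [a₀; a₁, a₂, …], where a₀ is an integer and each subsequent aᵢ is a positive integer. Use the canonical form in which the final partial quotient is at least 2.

[-1; 1, 2, 10]

Run the Euclidean algorithm, recording each quotient:
⌊-10/31⌋ = -1, remainder 21
⌊31/21⌋ = 1, remainder 10
⌊21/10⌋ = 2, remainder 1
⌊10/1⌋ = 10, remainder 0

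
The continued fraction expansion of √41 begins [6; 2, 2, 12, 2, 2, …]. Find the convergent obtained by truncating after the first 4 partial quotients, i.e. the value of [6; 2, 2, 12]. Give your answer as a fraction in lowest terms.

397/62

Start with 12.
2 + 1/(12/1) = 2 + 1/12 = 25/12
2 + 1/(25/12) = 2 + 12/25 = 62/25
6 + 1/(62/25) = 6 + 25/62 = 397/62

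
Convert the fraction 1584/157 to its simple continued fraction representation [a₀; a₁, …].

[10; 11, 4, 1, 2]

⌊1584/157⌋ = 10, remainder 14
⌊157/14⌋ = 11, remainder 3
⌊14/3⌋ = 4, remainder 2
⌊3/2⌋ = 1, remainder 1
⌊2/1⌋ = 2, remainder 0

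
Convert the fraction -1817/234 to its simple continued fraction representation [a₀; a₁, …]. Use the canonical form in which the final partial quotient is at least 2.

[-8; 4, 3, 1, 13]

⌊-1817/234⌋ = -8, remainder 55
⌊234/55⌋ = 4, remainder 14
⌊55/14⌋ = 3, remainder 13
⌊14/13⌋ = 1, remainder 1
⌊13/1⌋ = 13, remainder 0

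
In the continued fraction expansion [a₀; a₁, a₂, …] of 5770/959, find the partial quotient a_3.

15

5770 ÷ 959 → quotient 6, remainder 16
959 ÷ 16 → quotient 59, remainder 15
16 ÷ 15 → quotient 1, remainder 1
15 ÷ 1 → quotient 15, remainder 0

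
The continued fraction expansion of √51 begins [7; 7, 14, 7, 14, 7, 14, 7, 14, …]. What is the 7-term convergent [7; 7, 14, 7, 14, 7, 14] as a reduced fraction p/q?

7068593/989801

Compute successive convergents:
a_0 = 7: 7/1
a_1 = 7: 50/7
a_2 = 14: 707/99
a_3 = 7: 4999/700
a_4 = 14: 70693/9899
a_5 = 7: 499850/69993
a_6 = 14: 7068593/989801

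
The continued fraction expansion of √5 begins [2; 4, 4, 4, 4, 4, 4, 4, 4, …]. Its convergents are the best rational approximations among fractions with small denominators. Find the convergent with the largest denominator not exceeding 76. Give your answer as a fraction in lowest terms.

161/72

a_0 = 2: 2/1  (≤ bound)
a_1 = 4: 9/4  (≤ bound)
a_2 = 4: 38/17  (≤ bound)
a_3 = 4: 161/72  (≤ bound)
a_4 = 4: 682/305  (> 76, stop)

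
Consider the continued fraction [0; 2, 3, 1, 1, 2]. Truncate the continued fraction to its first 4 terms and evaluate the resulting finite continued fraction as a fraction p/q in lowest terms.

4/9

Use the convergent recurrence hₖ = aₖ·hₖ₋₁ + hₖ₋₂ (and likewise for the denominators kₖ):
a_0 = 0: 0/1
a_1 = 2: 1/2
a_2 = 3: 3/7
a_3 = 1: 4/9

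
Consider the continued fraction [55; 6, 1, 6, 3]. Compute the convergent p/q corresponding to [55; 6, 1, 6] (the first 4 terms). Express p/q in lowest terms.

a_0 = 55: 55/1
a_1 = 6: 331/6
a_2 = 1: 386/7
a_3 = 6: 2647/48

2647/48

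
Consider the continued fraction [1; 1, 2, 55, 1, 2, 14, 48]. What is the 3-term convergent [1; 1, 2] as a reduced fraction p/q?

5/3

Start with 2.
1 + 1/(2/1) = 1 + 1/2 = 3/2
1 + 1/(3/2) = 1 + 2/3 = 5/3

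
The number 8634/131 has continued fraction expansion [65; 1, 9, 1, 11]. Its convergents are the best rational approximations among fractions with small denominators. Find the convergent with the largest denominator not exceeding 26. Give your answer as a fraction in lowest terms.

List convergents until the denominator exceeds the bound:
a_0 = 65: 65/1  (≤ bound)
a_1 = 1: 66/1  (≤ bound)
a_2 = 9: 659/10  (≤ bound)
a_3 = 1: 725/11  (≤ bound)
a_4 = 11: 8634/131  (> 26, stop)

725/11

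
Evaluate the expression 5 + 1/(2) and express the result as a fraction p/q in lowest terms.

Collapse the nested fraction from the inside out:
Start with 2.
5 + 1/(2/1) = 5 + 1/2 = 11/2

11/2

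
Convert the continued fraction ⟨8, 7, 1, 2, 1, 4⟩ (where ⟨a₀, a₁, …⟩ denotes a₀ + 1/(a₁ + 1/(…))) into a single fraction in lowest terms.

1195/147

Start with 4.
1 + 1/(4/1) = 1 + 1/4 = 5/4
2 + 1/(5/4) = 2 + 4/5 = 14/5
1 + 1/(14/5) = 1 + 5/14 = 19/14
7 + 1/(19/14) = 7 + 14/19 = 147/19
8 + 1/(147/19) = 8 + 19/147 = 1195/147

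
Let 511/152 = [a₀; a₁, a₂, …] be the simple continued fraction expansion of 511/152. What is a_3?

3

Apply division with remainder until the remainder is 0:
⌊511/152⌋ = 3, remainder 55
⌊152/55⌋ = 2, remainder 42
⌊55/42⌋ = 1, remainder 13
⌊42/13⌋ = 3, remainder 3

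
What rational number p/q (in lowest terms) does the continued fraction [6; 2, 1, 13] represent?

260/41

Start with 13.
1 + 1/(13/1) = 1 + 1/13 = 14/13
2 + 1/(14/13) = 2 + 13/14 = 41/14
6 + 1/(41/14) = 6 + 14/41 = 260/41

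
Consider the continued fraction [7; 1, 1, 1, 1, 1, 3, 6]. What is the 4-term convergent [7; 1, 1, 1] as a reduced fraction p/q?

Build up convergents one term at a time:
a_0 = 7: 7/1
a_1 = 1: 8/1
a_2 = 1: 15/2
a_3 = 1: 23/3

23/3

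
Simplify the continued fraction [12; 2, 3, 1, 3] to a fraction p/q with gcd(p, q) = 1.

423/34

Start with 3.
1 + 1/(3/1) = 1 + 1/3 = 4/3
3 + 1/(4/3) = 3 + 3/4 = 15/4
2 + 1/(15/4) = 2 + 4/15 = 34/15
12 + 1/(34/15) = 12 + 15/34 = 423/34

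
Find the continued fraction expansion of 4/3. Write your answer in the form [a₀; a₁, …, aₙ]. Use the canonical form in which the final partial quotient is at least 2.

[1; 3]

4 = 1·3 + 1, so a_0 = 1
3 = 3·1 + 0, so a_1 = 3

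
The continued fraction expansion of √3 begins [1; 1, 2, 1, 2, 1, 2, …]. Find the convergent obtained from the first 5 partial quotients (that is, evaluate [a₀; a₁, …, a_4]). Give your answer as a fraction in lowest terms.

19/11

Use the convergent recurrence hₖ = aₖ·hₖ₋₁ + hₖ₋₂ (and likewise for the denominators kₖ):
a_0 = 1: 1/1
a_1 = 1: 2/1
a_2 = 2: 5/3
a_3 = 1: 7/4
a_4 = 2: 19/11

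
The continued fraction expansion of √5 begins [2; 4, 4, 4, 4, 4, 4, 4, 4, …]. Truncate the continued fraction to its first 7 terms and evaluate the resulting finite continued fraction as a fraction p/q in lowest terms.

Start with 4.
4 + 1/(4/1) = 4 + 1/4 = 17/4
4 + 1/(17/4) = 4 + 4/17 = 72/17
4 + 1/(72/17) = 4 + 17/72 = 305/72
4 + 1/(305/72) = 4 + 72/305 = 1292/305
4 + 1/(1292/305) = 4 + 305/1292 = 5473/1292
2 + 1/(5473/1292) = 2 + 1292/5473 = 12238/5473

12238/5473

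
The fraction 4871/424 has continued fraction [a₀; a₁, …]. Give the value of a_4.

2

Repeatedly divide and take the remainder:
4871 = 11·424 + 207, so a_0 = 11
424 = 2·207 + 10, so a_1 = 2
207 = 20·10 + 7, so a_2 = 20
10 = 1·7 + 3, so a_3 = 1
7 = 2·3 + 1, so a_4 = 2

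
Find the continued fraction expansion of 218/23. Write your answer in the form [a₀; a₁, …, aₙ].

Repeatedly divide and take the remainder:
⌊218/23⌋ = 9, remainder 11
⌊23/11⌋ = 2, remainder 1
⌊11/1⌋ = 11, remainder 0

[9; 2, 11]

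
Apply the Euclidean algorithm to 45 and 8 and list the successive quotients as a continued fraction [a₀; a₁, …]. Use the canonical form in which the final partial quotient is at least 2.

[5; 1, 1, 1, 2]

Repeatedly divide and take the remainder:
45 = 5·8 + 5, so a_0 = 5
8 = 1·5 + 3, so a_1 = 1
5 = 1·3 + 2, so a_2 = 1
3 = 1·2 + 1, so a_3 = 1
2 = 2·1 + 0, so a_4 = 2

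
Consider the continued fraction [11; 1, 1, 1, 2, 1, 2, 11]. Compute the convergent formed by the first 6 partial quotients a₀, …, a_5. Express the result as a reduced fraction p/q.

128/11

Build up convergents one term at a time:
a_0 = 11: 11/1
a_1 = 1: 12/1
a_2 = 1: 23/2
a_3 = 1: 35/3
a_4 = 2: 93/8
a_5 = 1: 128/11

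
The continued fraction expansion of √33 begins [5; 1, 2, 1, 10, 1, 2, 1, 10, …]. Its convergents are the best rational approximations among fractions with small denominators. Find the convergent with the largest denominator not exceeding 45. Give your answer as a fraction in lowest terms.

List convergents until the denominator exceeds the bound:
a_0 = 5: 5/1  (≤ bound)
a_1 = 1: 6/1  (≤ bound)
a_2 = 2: 17/3  (≤ bound)
a_3 = 1: 23/4  (≤ bound)
a_4 = 10: 247/43  (≤ bound)
a_5 = 1: 270/47  (> 45, stop)

247/43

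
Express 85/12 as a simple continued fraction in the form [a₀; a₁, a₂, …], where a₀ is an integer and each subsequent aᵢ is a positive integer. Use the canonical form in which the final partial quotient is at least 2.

[7; 12]

Repeatedly divide and take the remainder:
⌊85/12⌋ = 7, remainder 1
⌊12/1⌋ = 12, remainder 0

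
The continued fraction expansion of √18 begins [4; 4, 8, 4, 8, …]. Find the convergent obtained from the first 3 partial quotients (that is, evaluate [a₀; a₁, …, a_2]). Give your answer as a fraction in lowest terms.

140/33

a_0 = 4: 4/1
a_1 = 4: 17/4
a_2 = 8: 140/33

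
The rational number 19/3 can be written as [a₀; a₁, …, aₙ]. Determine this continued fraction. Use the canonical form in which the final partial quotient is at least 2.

Apply division with remainder until the remainder is 0:
19 ÷ 3 → quotient 6, remainder 1
3 ÷ 1 → quotient 3, remainder 0

[6; 3]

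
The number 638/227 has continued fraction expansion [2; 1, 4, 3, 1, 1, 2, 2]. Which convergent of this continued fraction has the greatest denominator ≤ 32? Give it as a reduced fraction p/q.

List convergents until the denominator exceeds the bound:
a_0 = 2: 2/1  (≤ bound)
a_1 = 1: 3/1  (≤ bound)
a_2 = 4: 14/5  (≤ bound)
a_3 = 3: 45/16  (≤ bound)
a_4 = 1: 59/21  (≤ bound)
a_5 = 1: 104/37  (> 32, stop)

59/21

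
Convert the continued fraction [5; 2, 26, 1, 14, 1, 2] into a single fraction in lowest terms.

14161/2579

Collapse the nested fraction from the inside out:
Start with 2.
1 + 1/(2/1) = 1 + 1/2 = 3/2
14 + 1/(3/2) = 14 + 2/3 = 44/3
1 + 1/(44/3) = 1 + 3/44 = 47/44
26 + 1/(47/44) = 26 + 44/47 = 1266/47
2 + 1/(1266/47) = 2 + 47/1266 = 2579/1266
5 + 1/(2579/1266) = 5 + 1266/2579 = 14161/2579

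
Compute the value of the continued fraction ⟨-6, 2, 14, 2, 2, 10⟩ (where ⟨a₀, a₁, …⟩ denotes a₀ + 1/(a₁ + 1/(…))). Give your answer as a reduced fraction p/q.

-8551/1550

a_0 = -6: -6/1
a_1 = 2: -11/2
a_2 = 14: -160/29
a_3 = 2: -331/60
a_4 = 2: -822/149
a_5 = 10: -8551/1550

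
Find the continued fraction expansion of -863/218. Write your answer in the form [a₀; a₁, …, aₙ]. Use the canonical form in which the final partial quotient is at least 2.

[-4; 24, 4, 2]

⌊-863/218⌋ = -4, remainder 9
⌊218/9⌋ = 24, remainder 2
⌊9/2⌋ = 4, remainder 1
⌊2/1⌋ = 2, remainder 0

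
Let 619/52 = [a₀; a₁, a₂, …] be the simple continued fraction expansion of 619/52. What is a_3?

⌊619/52⌋ = 11, remainder 47
⌊52/47⌋ = 1, remainder 5
⌊47/5⌋ = 9, remainder 2
⌊5/2⌋ = 2, remainder 1

2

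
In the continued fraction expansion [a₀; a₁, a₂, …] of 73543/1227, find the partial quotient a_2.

14

⌊73543/1227⌋ = 59, remainder 1150
⌊1227/1150⌋ = 1, remainder 77
⌊1150/77⌋ = 14, remainder 72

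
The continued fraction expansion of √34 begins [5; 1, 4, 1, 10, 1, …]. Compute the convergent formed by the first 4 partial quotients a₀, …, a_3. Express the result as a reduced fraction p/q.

35/6

Start with 1.
4 + 1/(1/1) = 4 + 1/1 = 5/1
1 + 1/(5/1) = 1 + 1/5 = 6/5
5 + 1/(6/5) = 5 + 5/6 = 35/6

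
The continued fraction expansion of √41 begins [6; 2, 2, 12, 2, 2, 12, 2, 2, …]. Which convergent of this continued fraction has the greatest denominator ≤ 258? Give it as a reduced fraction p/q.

a_0 = 6: 6/1  (≤ bound)
a_1 = 2: 13/2  (≤ bound)
a_2 = 2: 32/5  (≤ bound)
a_3 = 12: 397/62  (≤ bound)
a_4 = 2: 826/129  (≤ bound)
a_5 = 2: 2049/320  (> 258, stop)

826/129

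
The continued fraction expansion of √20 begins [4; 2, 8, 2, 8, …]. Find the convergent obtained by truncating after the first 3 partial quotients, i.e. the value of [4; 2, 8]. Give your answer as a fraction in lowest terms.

76/17

Starting at the tail and folding back:
Start with 8.
2 + 1/(8/1) = 2 + 1/8 = 17/8
4 + 1/(17/8) = 4 + 8/17 = 76/17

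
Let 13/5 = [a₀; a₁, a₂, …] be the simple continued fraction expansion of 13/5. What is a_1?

1

Repeatedly divide and take the remainder:
⌊13/5⌋ = 2, remainder 3
⌊5/3⌋ = 1, remainder 2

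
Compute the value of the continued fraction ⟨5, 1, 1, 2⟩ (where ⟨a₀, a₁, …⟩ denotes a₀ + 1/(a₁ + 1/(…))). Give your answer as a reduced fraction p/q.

28/5

Build up convergents one term at a time:
a_0 = 5: 5/1
a_1 = 1: 6/1
a_2 = 1: 11/2
a_3 = 2: 28/5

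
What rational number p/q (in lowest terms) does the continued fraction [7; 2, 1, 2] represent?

59/8

Start with 2.
1 + 1/(2/1) = 1 + 1/2 = 3/2
2 + 1/(3/2) = 2 + 2/3 = 8/3
7 + 1/(8/3) = 7 + 3/8 = 59/8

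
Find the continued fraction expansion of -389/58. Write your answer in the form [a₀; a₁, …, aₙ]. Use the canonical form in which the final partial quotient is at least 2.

[-7; 3, 2, 2, 3]

Repeatedly divide and take the remainder:
⌊-389/58⌋ = -7, remainder 17
⌊58/17⌋ = 3, remainder 7
⌊17/7⌋ = 2, remainder 3
⌊7/3⌋ = 2, remainder 1
⌊3/1⌋ = 3, remainder 0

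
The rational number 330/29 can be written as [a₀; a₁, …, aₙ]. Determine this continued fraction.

Apply division with remainder until the remainder is 0:
⌊330/29⌋ = 11, remainder 11
⌊29/11⌋ = 2, remainder 7
⌊11/7⌋ = 1, remainder 4
⌊7/4⌋ = 1, remainder 3
⌊4/3⌋ = 1, remainder 1
⌊3/1⌋ = 3, remainder 0

[11; 2, 1, 1, 1, 3]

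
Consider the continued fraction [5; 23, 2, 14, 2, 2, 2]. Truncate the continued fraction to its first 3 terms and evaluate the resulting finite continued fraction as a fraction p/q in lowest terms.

237/47

Start with 2.
23 + 1/(2/1) = 23 + 1/2 = 47/2
5 + 1/(47/2) = 5 + 2/47 = 237/47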